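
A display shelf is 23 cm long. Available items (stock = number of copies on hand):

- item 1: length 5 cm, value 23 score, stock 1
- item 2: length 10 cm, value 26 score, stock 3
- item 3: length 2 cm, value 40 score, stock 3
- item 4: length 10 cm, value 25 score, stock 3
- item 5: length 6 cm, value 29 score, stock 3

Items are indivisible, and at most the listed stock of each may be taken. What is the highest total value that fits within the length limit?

Best selections within length 23 and stock limits:
- 1×item 1 + 3×item 3 + 2×item 5: length 23, value 201
- 3×item 3 + 2×item 5: length 18, value 178
- 1×item 2 + 3×item 3 + 1×item 5: length 22, value 175
Best: 201 score.

201 score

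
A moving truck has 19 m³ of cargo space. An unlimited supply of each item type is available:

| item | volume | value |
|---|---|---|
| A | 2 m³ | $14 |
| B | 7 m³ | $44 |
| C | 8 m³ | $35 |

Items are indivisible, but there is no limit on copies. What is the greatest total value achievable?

$128

Best value-per-unit is A at 14/2; filling with it alone gives 9×14 = 126.
Optimal mix: 6×A + 1×B → volume 19, value 128.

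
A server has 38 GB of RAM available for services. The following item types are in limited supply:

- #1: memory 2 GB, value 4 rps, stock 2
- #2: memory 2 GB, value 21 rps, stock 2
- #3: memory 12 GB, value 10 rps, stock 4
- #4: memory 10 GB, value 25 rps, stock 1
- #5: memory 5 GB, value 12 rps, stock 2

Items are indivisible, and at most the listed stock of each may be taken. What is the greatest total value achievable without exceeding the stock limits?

Top feasible selections:
- 1×#1 + 2×#2 + 1×#3 + 1×#4 + 2×#5: memory 38, value 105
- 2×#2 + 1×#3 + 1×#4 + 2×#5: memory 36, value 101
Best: 105 rps.

105 rps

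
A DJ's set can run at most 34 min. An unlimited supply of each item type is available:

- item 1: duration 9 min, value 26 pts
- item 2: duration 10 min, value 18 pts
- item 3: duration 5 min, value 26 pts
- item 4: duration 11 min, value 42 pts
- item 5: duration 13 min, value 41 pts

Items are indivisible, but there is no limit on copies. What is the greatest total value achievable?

156 pts

Best value-per-unit is item 3 at 26/5; filling with it alone gives 6×26 = 156.
Optimal mix: 1×item 1 + 5×item 3 → duration 34, value 156.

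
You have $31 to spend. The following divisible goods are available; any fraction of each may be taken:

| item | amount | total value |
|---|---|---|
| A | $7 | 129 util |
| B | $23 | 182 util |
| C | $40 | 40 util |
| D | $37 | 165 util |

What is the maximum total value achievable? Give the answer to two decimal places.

Take in order of value per unit:
- A (129/7 per unit): all 7 → value 129, running total 129.00
- B (182/23 per unit): all 23 → value 182, running total 311.00
- D (165/37 per unit): 1 of 37 → value 1×165/37 = 4.4595, running total 315.46
Total 315.46.

315.46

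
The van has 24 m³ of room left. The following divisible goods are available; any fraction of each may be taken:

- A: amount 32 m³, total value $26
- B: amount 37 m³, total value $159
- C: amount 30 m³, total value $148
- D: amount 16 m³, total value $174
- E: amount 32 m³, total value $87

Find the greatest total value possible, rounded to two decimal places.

213.47

Take in order of value per unit:
- D (174/16 per unit): all 16 → value 174, running total 174.00
- C (148/30 per unit): 8 of 30 → value 8×148/30 = 39.4667, running total 213.47
Total 213.47.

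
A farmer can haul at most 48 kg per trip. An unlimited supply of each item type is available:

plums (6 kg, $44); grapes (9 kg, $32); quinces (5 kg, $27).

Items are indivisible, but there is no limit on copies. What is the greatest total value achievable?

Best value-per-unit is plums at 44/6, and filling with it alone uses weight 8×6=48. No mix of the others beats 8×44 = 352.

$352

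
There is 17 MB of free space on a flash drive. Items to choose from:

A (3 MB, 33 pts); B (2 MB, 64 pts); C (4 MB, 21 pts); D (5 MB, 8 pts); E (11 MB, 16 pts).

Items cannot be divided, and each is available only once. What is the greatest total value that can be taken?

Check high-value combinations within 17 MB:
- A+B+C+D: size 3+2+4+5=14, value 33+64+21+8=126
- A+B+C: size 3+2+4=9, value 33+64+21=118
- A+B+E: size 3+2+11=16, value 33+64+16=113
- A+B+D: size 3+2+5=10, value 33+64+8=105
- B+C+E: size 2+4+11=17, value 64+21+16=101
Best: 126 pts.

126 pts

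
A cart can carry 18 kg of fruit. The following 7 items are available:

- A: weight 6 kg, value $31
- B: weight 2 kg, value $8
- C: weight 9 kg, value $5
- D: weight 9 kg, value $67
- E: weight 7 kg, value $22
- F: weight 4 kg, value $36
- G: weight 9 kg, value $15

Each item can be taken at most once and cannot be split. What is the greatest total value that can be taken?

$111

Check high-value combinations within 18 kg:
- B+D+F: weight 2+9+4=15, value 8+67+36=111
- A+B+D: weight 6+2+9=17, value 31+8+67=106
- D+F: weight 9+4=13, value 67+36=103
Best: $111.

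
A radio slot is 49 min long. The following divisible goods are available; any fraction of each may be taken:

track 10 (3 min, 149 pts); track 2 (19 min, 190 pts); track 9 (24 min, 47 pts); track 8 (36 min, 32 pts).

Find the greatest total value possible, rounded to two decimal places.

Take in order of value per unit:
- track 10 (149/3 per unit): all 3 → value 149, running total 149.00
- track 2 (190/19 per unit): all 19 → value 190, running total 339.00
- track 9 (47/24 per unit): all 24 → value 47, running total 386.00
- track 8 (32/36 per unit): 3 of 36 → value 3×32/36 = 2.6667, running total 388.67
Total 388.67.

388.67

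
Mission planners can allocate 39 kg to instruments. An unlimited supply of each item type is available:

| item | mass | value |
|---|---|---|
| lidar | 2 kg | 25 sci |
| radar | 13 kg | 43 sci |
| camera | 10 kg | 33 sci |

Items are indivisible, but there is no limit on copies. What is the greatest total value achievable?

475 sci

Best value-per-unit is lidar at 25/2, and filling with it alone uses mass 19×2=38. No mix of the others beats 19×25 = 475.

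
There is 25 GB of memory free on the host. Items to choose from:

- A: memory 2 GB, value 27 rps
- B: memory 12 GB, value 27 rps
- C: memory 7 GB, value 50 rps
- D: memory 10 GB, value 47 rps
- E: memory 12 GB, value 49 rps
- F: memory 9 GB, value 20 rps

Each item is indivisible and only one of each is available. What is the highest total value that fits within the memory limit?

Check high-value combinations within 25 GB:
- A+C+E: memory 2+7+12=21, value 27+50+49=126
- A+C+D: memory 2+7+10=19, value 27+50+47=124
- A+D+E: memory 2+10+12=24, value 27+47+49=123
- A+B+C: memory 2+12+7=21, value 27+27+50=104
Best: 126 rps.

126 rps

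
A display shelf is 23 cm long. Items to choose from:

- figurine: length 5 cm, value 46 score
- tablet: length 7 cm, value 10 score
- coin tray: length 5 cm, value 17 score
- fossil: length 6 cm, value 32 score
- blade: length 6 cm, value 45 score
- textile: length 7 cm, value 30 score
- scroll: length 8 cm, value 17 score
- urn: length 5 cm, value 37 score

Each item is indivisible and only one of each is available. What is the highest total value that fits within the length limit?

160 score

This is a 0/1 knapsack; check combinations near the capacity.
- figurine+fossil+blade+urn: length 5+6+6+5=22, value 46+32+45+37=160
- figurine+blade+textile+urn: length 5+6+7+5=23, value 46+45+30+37=158
- figurine+coin tray+blade+urn: length 5+5+6+5=21, value 46+17+45+37=145
- figurine+fossil+textile+urn: length 5+6+7+5=23, value 46+32+30+37=145
Best: 160 score.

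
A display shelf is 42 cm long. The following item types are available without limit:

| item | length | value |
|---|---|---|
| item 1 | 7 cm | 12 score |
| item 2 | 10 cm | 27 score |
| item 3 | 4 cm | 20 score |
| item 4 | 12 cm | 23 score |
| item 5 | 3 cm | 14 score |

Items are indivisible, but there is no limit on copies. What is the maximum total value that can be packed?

208 score

Best value-per-unit is item 3 at 20/4; filling with it alone gives 10×20 = 200.
Optimal mix: 9×item 3 + 2×item 5 → length 42, value 208.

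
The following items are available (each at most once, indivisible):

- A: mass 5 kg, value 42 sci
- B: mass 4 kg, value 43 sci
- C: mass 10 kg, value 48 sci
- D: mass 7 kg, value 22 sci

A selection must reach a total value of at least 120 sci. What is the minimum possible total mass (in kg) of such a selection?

Subsets with value ≥ 120, sorted by total mass:
- A+B+C: mass 19, value 133
- A+B+C+D: mass 26, value 155
Minimum mass: 19 kg.

19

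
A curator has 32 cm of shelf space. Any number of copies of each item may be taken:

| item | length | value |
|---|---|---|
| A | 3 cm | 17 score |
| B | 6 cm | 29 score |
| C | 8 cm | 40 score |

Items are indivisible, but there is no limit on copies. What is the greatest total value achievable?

176 score

Best value-per-unit is A at 17/3; filling with it alone gives 10×17 = 170.
Optimal mix: 8×A + 1×C → length 32, value 176.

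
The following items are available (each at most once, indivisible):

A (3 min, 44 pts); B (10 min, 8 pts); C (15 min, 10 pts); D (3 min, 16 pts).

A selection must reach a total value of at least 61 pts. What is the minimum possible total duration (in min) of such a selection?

Subsets with value ≥ 61, sorted by total duration:
- A+B+D: duration 16, value 68
- A+C+D: duration 21, value 70
Minimum duration: 16 min.

16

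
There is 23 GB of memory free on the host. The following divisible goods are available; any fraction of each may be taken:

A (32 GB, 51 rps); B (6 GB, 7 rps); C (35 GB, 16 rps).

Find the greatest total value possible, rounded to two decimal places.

Take in order of value per unit:
- A (51/32 per unit): 23 of 32 → value 23×51/32 = 36.6563, running total 36.66
Total 36.66.

36.66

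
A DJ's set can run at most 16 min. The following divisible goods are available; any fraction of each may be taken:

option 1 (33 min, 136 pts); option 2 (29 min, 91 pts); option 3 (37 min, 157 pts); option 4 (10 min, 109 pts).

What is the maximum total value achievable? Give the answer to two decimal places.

134.46

Take in order of value per unit:
- option 4 (109/10 per unit): all 10 → value 109, running total 109.00
- option 3 (157/37 per unit): 6 of 37 → value 6×157/37 = 25.4595, running total 134.46
Total 134.46.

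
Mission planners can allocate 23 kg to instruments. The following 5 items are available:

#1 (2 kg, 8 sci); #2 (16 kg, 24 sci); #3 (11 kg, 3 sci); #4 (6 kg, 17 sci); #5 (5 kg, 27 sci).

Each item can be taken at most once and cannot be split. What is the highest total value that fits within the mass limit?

Check high-value combinations within 23 kg:
- #1+#2+#5: mass 2+16+5=23, value 8+24+27=59
- #1+#4+#5: mass 2+6+5=13, value 8+17+27=52
- #2+#5: mass 16+5=21, value 24+27=51
- #3+#4+#5: mass 11+6+5=22, value 3+17+27=47
Best: 59 sci.

59 sci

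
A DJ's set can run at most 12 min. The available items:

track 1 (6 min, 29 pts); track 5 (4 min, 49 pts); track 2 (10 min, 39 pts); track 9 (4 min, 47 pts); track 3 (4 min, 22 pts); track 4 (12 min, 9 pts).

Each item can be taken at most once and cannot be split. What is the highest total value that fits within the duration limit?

118 pts

Check high-value combinations within 12 min:
- track 5+track 9+track 3: duration 4+4+4=12, value 49+47+22=118
- track 5+track 9: duration 4+4=8, value 49+47=96
- track 1+track 5: duration 6+4=10, value 29+49=78
Best: 118 pts.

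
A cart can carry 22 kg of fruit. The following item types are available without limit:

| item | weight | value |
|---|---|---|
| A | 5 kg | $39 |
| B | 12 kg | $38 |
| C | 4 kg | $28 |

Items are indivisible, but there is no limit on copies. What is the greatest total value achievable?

Best value-per-unit is A at 39/5; filling with it alone gives 4×39 = 156.
Optimal mix: 2×A + 3×C → weight 22, value 162.

$162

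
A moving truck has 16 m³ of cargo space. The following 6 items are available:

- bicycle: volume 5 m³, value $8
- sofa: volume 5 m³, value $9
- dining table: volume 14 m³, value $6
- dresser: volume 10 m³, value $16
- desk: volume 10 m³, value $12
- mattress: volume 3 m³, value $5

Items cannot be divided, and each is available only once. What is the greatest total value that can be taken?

$25

Check high-value combinations within 16 m³:
- sofa+dresser: volume 5+10=15, value 9+16=25
- bicycle+dresser: volume 5+10=15, value 8+16=24
- bicycle+sofa+mattress: volume 5+5+3=13, value 8+9+5=22
- dresser+mattress: volume 10+3=13, value 16+5=21
- sofa+desk: volume 5+10=15, value 9+12=21
Best: $25.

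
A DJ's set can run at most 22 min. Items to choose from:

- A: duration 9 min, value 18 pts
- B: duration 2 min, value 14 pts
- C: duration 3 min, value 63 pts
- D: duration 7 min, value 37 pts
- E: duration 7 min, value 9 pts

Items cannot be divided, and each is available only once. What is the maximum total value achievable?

132 pts

This is a 0/1 knapsack; check combinations near the capacity.
- A+B+C+D: duration 9+2+3+7=21, value 18+14+63+37=132
- B+C+D+E: duration 2+3+7+7=19, value 14+63+37+9=123
- A+C+D: duration 9+3+7=19, value 18+63+37=118
Best: 132 pts.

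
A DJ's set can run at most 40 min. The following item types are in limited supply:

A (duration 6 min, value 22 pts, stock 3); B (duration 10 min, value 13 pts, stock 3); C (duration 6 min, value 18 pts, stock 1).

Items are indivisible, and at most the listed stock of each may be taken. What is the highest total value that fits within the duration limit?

Top feasible selections:
- 3×A + 1×B + 1×C: duration 34, value 97
- 3×A + 2×B: duration 38, value 92
- 2×A + 2×B + 1×C: duration 38, value 88
Best: 97 pts.

97 pts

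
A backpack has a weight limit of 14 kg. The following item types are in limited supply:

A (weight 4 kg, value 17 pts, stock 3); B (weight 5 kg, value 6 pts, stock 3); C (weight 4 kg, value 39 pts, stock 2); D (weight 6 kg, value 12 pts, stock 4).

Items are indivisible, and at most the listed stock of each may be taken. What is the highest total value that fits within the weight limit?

Best selections within weight 14 and stock limits:
- 1×A + 2×C: weight 12, value 95
- 2×C + 1×D: weight 14, value 90
- 1×B + 2×C: weight 13, value 84
Best: 95 pts.

95 pts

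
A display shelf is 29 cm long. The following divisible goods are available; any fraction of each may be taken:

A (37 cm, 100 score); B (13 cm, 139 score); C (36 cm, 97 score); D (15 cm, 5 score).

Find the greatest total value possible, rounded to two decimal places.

182.24

Take in order of value per unit:
- B (139/13 per unit): all 13 → value 139, running total 139.00
- A (100/37 per unit): 16 of 37 → value 16×100/37 = 43.2432, running total 182.24
Total 182.24.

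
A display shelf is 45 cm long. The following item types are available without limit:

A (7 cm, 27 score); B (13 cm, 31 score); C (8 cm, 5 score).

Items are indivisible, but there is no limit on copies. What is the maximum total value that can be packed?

Best value-per-unit is A at 27/7, and filling with it alone uses length 6×7=42. No mix of the others beats 6×27 = 162.

162 score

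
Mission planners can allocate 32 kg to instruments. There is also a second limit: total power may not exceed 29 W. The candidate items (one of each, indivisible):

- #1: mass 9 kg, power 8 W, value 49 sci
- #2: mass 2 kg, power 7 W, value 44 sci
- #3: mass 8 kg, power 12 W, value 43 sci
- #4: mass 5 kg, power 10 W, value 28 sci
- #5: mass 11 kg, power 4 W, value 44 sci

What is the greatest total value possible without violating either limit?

Feasible sets respecting both limits:
- #1+#2+#4+#5: mass 27, power 29, value 165
- #1+#2+#5: mass 22, power 19, value 137
- #1+#2+#3: mass 19, power 27, value 136
Best: 165 sci.

165 sci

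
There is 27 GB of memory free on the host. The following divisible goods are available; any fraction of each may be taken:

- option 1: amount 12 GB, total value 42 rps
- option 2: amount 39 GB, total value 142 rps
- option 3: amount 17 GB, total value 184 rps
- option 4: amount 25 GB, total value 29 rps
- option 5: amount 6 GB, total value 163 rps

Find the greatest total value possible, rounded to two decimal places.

Take in order of value per unit:
- option 5 (163/6 per unit): all 6 → value 163, running total 163.00
- option 3 (184/17 per unit): all 17 → value 184, running total 347.00
- option 2 (142/39 per unit): 4 of 39 → value 4×142/39 = 14.5641, running total 361.56
Total 361.56.

361.56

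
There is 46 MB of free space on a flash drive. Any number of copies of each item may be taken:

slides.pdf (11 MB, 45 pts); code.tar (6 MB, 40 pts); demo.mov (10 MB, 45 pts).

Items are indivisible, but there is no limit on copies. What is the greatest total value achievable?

Best value-per-unit is code.tar at 40/6; filling with it alone gives 7×40 = 280.
Optimal mix: 6×code.tar + 1×demo.mov → size 46, value 285.

285 pts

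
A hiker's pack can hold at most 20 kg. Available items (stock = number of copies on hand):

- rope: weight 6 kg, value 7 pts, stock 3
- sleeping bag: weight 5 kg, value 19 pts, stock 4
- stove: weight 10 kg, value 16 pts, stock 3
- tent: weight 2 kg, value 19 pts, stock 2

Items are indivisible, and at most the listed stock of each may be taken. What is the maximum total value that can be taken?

95 pts

Top feasible selections:
- 3×sleeping bag + 2×tent: weight 19, value 95
- 1×rope + 2×sleeping bag + 2×tent: weight 20, value 83
Best: 95 pts.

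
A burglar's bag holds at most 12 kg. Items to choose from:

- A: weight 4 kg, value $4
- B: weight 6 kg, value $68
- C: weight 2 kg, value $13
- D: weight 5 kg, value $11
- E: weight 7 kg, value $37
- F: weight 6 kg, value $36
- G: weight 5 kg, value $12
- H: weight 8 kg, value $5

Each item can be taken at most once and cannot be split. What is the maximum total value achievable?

Check high-value combinations within 12 kg:
- B+F: weight 6+6=12, value 68+36=104
- A+B+C: weight 4+6+2=12, value 4+68+13=85
- B+C: weight 6+2=8, value 68+13=81
Best: $104.

$104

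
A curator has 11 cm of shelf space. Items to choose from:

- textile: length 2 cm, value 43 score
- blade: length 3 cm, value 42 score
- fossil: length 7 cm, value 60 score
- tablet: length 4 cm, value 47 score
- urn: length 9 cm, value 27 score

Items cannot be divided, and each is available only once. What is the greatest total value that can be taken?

132 score

Check high-value combinations within 11 cm:
- textile+blade+tablet: length 2+3+4=9, value 43+42+47=132
- fossil+tablet: length 7+4=11, value 60+47=107
- textile+fossil: length 2+7=9, value 43+60=103
Best: 132 score.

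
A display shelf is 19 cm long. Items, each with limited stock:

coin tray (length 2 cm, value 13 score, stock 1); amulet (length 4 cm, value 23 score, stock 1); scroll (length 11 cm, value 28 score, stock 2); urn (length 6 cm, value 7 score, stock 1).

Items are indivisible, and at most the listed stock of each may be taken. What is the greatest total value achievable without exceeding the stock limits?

Best selections within length 19 and stock limits:
- 1×coin tray + 1×amulet + 1×scroll: length 17, value 64
- 1×amulet + 1×scroll: length 15, value 51
- 1×coin tray + 1×scroll + 1×urn: length 19, value 48
Best: 64 score.

64 score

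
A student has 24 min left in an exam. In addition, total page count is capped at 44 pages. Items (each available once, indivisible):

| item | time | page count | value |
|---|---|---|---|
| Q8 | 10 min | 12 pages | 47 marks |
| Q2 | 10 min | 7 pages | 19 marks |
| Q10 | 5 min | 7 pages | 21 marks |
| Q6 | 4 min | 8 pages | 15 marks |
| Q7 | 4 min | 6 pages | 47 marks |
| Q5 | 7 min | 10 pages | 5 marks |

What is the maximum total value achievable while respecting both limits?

130 marks

Feasible sets respecting both limits:
- Q8+Q10+Q6+Q7: time 23, page count 33, value 130
- Q8+Q10+Q7: time 19, page count 25, value 115
- Q8+Q2+Q7: time 24, page count 25, value 113
- Q8+Q6+Q7: time 18, page count 26, value 109
Best: 130 marks.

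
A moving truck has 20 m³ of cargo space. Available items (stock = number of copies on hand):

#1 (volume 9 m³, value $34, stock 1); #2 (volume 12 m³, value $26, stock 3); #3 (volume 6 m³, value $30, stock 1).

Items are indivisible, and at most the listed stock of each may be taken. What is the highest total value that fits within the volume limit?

Best selections within volume 20 and stock limits:
- 1×#1 + 1×#3: volume 15, value 64
- 1×#2 + 1×#3: volume 18, value 56
Best: $64.

$64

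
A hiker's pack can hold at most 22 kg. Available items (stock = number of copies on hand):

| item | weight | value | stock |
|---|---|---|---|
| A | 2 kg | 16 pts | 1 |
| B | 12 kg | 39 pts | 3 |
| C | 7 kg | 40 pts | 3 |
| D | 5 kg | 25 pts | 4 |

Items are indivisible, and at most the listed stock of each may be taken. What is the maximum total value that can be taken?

Best selections within weight 22 and stock limits:
- 1×A + 2×C + 1×D: weight 21, value 121
- 3×C: weight 21, value 120
- 1×A + 4×D: weight 22, value 116
Best: 121 pts.

121 pts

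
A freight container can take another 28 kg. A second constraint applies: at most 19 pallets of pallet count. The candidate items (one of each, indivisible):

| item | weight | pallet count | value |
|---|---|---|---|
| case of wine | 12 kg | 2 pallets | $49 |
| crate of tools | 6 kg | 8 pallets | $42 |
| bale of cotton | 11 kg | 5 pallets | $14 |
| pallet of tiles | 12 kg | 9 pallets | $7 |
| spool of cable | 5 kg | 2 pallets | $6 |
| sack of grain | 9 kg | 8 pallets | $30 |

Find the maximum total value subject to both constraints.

Feasible sets respecting both limits:
- case of wine+crate of tools+sack of grain: weight 27, pallet count 18, value 121
- case of wine+crate of tools+spool of cable: weight 23, pallet count 12, value 97
- case of wine+crate of tools: weight 18, pallet count 10, value 91
- case of wine+spool of cable+sack of grain: weight 26, pallet count 12, value 85
Best: $121.

$121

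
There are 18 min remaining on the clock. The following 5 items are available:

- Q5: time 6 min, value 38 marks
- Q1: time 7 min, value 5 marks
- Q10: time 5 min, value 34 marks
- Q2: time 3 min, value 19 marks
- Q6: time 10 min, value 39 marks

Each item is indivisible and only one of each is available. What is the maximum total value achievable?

This is a 0/1 knapsack; check combinations near the capacity.
- Q10+Q2+Q6: time 5+3+10=18, value 34+19+39=92
- Q5+Q10+Q2: time 6+5+3=14, value 38+34+19=91
- Q5+Q6: time 6+10=16, value 38+39=77
Best: 92 marks.

92 marks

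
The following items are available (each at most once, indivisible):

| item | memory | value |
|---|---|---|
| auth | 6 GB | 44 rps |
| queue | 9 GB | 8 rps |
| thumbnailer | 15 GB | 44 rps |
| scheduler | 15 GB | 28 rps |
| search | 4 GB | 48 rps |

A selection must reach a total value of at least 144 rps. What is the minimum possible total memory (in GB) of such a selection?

Subsets with value ≥ 144, sorted by total memory:
- auth+queue+thumbnailer+search: memory 34, value 144
- auth+thumbnailer+scheduler+search: memory 40, value 164
- auth+queue+thumbnailer+scheduler+search: memory 49, value 172
Minimum memory: 34 GB.

34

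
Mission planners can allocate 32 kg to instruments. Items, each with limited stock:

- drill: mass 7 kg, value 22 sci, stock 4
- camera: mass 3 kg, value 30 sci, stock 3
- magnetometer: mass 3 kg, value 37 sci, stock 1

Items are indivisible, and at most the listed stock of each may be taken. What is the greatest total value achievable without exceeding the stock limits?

Top feasible selections:
- 2×drill + 3×camera + 1×magnetometer: mass 26, value 171
- 3×drill + 2×camera + 1×magnetometer: mass 30, value 163
- 3×drill + 3×camera: mass 30, value 156
- 1×drill + 3×camera + 1×magnetometer: mass 19, value 149
Best: 171 sci.

171 sci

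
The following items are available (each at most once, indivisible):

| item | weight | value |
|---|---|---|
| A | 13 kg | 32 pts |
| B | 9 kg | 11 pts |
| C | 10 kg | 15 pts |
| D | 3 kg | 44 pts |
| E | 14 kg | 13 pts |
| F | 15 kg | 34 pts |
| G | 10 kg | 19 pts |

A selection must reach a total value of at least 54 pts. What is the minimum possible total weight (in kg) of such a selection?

12

Subsets with value ≥ 54, sorted by total weight:
- B+D: weight 12, value 55
- D+G: weight 13, value 63
- C+D: weight 13, value 59
Minimum weight: 12 kg.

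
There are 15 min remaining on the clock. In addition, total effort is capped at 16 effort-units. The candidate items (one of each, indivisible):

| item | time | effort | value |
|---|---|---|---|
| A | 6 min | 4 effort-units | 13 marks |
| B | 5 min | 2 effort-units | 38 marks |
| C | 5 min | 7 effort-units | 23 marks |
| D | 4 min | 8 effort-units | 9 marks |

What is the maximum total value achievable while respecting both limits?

Feasible sets respecting both limits:
- B+C: time 10, effort 9, value 61
- A+B+D: time 15, effort 14, value 60
- A+B: time 11, effort 6, value 51
Best: 61 marks.

61 marks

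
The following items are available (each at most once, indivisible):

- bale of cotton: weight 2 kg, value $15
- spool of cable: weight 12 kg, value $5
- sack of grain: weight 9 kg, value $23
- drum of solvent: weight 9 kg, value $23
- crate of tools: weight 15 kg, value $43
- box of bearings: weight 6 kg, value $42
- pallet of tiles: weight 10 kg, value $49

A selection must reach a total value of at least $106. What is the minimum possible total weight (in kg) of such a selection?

18

Subsets with value ≥ 106, sorted by total weight:
- bale of cotton+box of bearings+pallet of tiles: weight 18, value 106
- sack of grain+box of bearings+pallet of tiles: weight 25, value 114
- drum of solvent+box of bearings+pallet of tiles: weight 25, value 114
Minimum weight: 18 kg.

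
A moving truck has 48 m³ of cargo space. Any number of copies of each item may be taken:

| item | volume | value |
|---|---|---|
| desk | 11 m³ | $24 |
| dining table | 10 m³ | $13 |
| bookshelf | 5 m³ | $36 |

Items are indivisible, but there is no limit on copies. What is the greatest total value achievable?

Best value-per-unit is bookshelf at 36/5, and filling with it alone uses volume 9×5=45. No mix of the others beats 9×36 = 324.

$324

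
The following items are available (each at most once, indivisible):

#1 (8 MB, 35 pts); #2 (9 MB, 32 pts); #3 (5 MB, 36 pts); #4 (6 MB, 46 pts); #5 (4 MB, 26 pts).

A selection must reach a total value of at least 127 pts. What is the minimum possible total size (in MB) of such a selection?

Subsets with value ≥ 127, sorted by total size:
- #1+#3+#4+#5: size 23, value 143
- #2+#3+#4+#5: size 24, value 140
- #1+#2+#3+#5: size 26, value 129
Minimum size: 23 MB.

23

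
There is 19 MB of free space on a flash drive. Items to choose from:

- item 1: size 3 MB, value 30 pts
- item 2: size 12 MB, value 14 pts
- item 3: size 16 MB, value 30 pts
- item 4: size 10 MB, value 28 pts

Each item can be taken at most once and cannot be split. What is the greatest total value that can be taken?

60 pts

This is a 0/1 knapsack; check combinations near the capacity.
- item 1+item 3: size 3+16=19, value 30+30=60
- item 1+item 4: size 3+10=13, value 30+28=58
- item 1+item 2: size 3+12=15, value 30+14=44
Best: 60 pts.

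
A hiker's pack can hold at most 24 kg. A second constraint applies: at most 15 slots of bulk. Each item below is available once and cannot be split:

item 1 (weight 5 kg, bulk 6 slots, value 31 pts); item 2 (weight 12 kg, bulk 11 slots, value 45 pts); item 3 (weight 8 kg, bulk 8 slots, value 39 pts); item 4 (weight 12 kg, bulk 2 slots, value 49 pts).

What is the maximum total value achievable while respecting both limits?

Feasible sets respecting both limits:
- item 2+item 4: weight 24, bulk 13, value 94
- item 3+item 4: weight 20, bulk 10, value 88
- item 1+item 4: weight 17, bulk 8, value 80
- item 1+item 3: weight 13, bulk 14, value 70
Best: 94 pts.

94 pts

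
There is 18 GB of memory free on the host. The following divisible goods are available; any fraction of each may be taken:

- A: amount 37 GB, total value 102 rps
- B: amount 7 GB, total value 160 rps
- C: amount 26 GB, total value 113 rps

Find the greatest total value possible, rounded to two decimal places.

207.81

Take in order of value per unit:
- B (160/7 per unit): all 7 → value 160, running total 160.00
- C (113/26 per unit): 11 of 26 → value 11×113/26 = 47.8077, running total 207.81
Total 207.81.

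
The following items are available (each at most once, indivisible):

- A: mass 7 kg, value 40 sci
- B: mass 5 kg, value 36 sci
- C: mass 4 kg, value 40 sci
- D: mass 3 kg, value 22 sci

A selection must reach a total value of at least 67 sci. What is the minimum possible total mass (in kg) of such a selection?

Subsets with value ≥ 67, sorted by total mass:
- B+C: mass 9, value 76
- A+C: mass 11, value 80
Minimum mass: 9 kg.

9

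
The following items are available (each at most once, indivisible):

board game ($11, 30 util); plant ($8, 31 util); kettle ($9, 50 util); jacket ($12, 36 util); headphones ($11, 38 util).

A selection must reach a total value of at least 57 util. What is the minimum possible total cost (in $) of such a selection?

Subsets with value ≥ 57, sorted by total cost:
- plant+kettle: cost 17, value 81
- plant+headphones: cost 19, value 69
- board game+plant: cost 19, value 61
- kettle+headphones: cost 20, value 88
Minimum cost: 17 $.

17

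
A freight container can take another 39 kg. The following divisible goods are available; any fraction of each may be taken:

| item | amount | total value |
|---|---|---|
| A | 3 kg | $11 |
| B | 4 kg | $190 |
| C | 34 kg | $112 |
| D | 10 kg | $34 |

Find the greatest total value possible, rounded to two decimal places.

Take in order of value per unit:
- B (190/4 per unit): all 4 → value 190, running total 190.00
- A (11/3 per unit): all 3 → value 11, running total 201.00
- D (34/10 per unit): all 10 → value 34, running total 235.00
- C (112/34 per unit): 22 of 34 → value 22×112/34 = 72.4706, running total 307.47
Total 307.47.

307.47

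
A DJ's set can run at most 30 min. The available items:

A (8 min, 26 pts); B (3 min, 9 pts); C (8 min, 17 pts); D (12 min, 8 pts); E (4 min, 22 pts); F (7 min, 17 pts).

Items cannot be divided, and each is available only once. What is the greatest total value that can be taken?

Check high-value combinations within 30 min:
- A+B+C+E+F: duration 8+3+8+4+7=30, value 26+9+17+22+17=91
- A+C+E+F: duration 8+8+4+7=27, value 26+17+22+17=82
- A+B+E+F: duration 8+3+4+7=22, value 26+9+22+17=74
- A+B+C+E: duration 8+3+8+4=23, value 26+9+17+22=74
- A+B+C+F: duration 8+3+8+7=26, value 26+9+17+17=69
Best: 91 pts.

91 pts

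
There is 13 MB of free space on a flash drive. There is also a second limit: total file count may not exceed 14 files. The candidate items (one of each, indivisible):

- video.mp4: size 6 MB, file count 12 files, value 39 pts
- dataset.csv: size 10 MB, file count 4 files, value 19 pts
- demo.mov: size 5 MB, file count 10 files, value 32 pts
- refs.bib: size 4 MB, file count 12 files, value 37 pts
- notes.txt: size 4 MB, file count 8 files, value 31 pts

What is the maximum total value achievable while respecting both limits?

Feasible sets respecting both limits:
- video.mp4: size 6, file count 12, value 39
- refs.bib: size 4, file count 12, value 37
- demo.mov: size 5, file count 10, value 32
- notes.txt: size 4, file count 8, value 31
Best: 39 pts.

39 pts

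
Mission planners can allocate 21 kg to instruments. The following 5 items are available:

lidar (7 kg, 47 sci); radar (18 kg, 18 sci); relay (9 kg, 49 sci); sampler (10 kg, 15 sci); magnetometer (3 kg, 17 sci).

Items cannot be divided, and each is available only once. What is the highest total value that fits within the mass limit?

Check high-value combinations within 21 kg:
- lidar+relay+magnetometer: mass 7+9+3=19, value 47+49+17=113
- lidar+relay: mass 7+9=16, value 47+49=96
- lidar+sampler+magnetometer: mass 7+10+3=20, value 47+15+17=79
- relay+magnetometer: mass 9+3=12, value 49+17=66
Best: 113 sci.

113 sci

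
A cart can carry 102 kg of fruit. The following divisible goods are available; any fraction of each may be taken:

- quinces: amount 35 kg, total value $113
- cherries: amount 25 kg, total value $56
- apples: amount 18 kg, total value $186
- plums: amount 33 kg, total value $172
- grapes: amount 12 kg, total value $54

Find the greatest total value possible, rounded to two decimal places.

Take in order of value per unit:
- apples (186/18 per unit): all 18 → value 186, running total 186.00
- plums (172/33 per unit): all 33 → value 172, running total 358.00
- grapes (54/12 per unit): all 12 → value 54, running total 412.00
- quinces (113/35 per unit): all 35 → value 113, running total 525.00
- cherries (56/25 per unit): 4 of 25 → value 4×56/25 = 8.9600, running total 533.96
Total 533.96.

533.96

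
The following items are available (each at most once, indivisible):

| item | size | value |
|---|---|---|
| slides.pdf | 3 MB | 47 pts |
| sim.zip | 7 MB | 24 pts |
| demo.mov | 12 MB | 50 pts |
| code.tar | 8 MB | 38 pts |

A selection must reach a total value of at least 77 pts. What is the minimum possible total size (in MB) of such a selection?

11

Subsets with value ≥ 77, sorted by total size:
- slides.pdf+code.tar: size 11, value 85
- slides.pdf+demo.mov: size 15, value 97
Minimum size: 11 MB.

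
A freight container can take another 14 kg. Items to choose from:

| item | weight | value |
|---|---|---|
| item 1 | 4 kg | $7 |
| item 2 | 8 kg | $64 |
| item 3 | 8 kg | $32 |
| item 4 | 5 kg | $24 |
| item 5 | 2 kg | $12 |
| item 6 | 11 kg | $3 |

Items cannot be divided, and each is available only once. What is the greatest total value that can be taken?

$88

Check high-value combinations within 14 kg:
- item 2+item 4: weight 8+5=13, value 64+24=88
- item 1+item 2+item 5: weight 4+8+2=14, value 7+64+12=83
- item 2+item 5: weight 8+2=10, value 64+12=76
- item 1+item 2: weight 4+8=12, value 7+64=71
Best: $88.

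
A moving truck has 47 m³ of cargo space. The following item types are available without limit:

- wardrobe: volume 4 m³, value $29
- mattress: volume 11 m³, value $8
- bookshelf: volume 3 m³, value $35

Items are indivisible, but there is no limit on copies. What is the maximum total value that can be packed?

Best value-per-unit is bookshelf at 35/3, and filling with it alone uses volume 15×3=45. No mix of the others beats 15×35 = 525.

$525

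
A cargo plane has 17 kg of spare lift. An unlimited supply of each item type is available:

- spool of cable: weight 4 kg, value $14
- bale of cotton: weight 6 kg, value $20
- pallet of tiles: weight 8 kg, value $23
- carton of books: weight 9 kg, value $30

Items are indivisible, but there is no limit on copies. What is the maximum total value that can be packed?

$58

Best value-per-unit is spool of cable at 14/4; filling with it alone gives 4×14 = 56.
Optimal mix: 2×spool of cable + 1×carton of books → weight 17, value 58.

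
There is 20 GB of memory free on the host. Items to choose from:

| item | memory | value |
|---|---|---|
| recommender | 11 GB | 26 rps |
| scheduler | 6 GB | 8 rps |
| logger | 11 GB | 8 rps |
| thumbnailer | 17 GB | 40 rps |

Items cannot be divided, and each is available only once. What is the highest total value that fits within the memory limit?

This is a 0/1 knapsack; check combinations near the capacity.
- thumbnailer: memory 17, value 40
- recommender+scheduler: memory 11+6=17, value 26+8=34
- recommender: memory 11, value 26
Best: 40 rps.

40 rps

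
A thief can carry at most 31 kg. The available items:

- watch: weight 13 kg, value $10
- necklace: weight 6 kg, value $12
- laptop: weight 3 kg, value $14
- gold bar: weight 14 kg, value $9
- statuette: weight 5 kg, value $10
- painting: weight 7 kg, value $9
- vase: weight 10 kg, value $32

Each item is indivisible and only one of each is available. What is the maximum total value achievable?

$77

This is a 0/1 knapsack; check combinations near the capacity.
- necklace+laptop+statuette+painting+vase: weight 6+3+5+7+10=31, value 12+14+10+9+32=77
- necklace+laptop+statuette+vase: weight 6+3+5+10=24, value 12+14+10+32=68
- necklace+laptop+painting+vase: weight 6+3+7+10=26, value 12+14+9+32=67
- watch+laptop+statuette+vase: weight 13+3+5+10=31, value 10+14+10+32=66
- laptop+statuette+painting+vase: weight 3+5+7+10=25, value 14+10+9+32=65
Best: $77.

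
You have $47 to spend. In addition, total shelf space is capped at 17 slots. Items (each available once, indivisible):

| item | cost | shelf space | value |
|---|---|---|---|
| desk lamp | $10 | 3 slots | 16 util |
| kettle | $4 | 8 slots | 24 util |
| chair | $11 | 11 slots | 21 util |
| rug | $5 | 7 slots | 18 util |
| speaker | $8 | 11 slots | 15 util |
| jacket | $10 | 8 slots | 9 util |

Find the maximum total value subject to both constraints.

Feasible sets respecting both limits:
- kettle+rug: cost 9, shelf space 15, value 42
- desk lamp+kettle: cost 14, shelf space 11, value 40
- desk lamp+chair: cost 21, shelf space 14, value 37
Best: 42 util.

42 util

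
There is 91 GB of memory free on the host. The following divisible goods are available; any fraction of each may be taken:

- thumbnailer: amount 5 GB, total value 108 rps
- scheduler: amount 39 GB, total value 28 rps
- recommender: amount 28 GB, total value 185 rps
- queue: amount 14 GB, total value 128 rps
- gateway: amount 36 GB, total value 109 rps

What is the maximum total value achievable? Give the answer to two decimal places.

535.74

Take in order of value per unit:
- thumbnailer (108/5 per unit): all 5 → value 108, running total 108.00
- queue (128/14 per unit): all 14 → value 128, running total 236.00
- recommender (185/28 per unit): all 28 → value 185, running total 421.00
- gateway (109/36 per unit): all 36 → value 109, running total 530.00
- scheduler (28/39 per unit): 8 of 39 → value 8×28/39 = 5.7436, running total 535.74
Total 535.74.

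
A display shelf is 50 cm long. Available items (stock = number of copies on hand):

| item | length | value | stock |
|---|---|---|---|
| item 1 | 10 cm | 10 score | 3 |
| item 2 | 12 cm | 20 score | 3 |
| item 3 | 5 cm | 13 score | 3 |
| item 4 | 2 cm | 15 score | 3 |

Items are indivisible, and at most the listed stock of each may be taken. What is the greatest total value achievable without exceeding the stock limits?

124 score

Best selections within length 50 and stock limits:
- 2×item 2 + 3×item 3 + 3×item 4: length 45, value 124
- 1×item 1 + 2×item 2 + 2×item 3 + 3×item 4: length 50, value 121
Best: 124 score.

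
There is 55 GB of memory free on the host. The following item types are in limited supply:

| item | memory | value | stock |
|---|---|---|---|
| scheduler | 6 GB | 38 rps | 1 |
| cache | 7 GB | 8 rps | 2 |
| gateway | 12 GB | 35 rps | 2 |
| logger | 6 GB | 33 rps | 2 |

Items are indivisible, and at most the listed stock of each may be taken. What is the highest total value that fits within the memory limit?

Best selections within memory 55 and stock limits:
- 1×scheduler + 1×cache + 2×gateway + 2×logger: memory 49, value 182
- 1×scheduler + 2×gateway + 2×logger: memory 42, value 174
- 1×scheduler + 2×cache + 2×gateway + 1×logger: memory 50, value 157
Best: 182 rps.

182 rps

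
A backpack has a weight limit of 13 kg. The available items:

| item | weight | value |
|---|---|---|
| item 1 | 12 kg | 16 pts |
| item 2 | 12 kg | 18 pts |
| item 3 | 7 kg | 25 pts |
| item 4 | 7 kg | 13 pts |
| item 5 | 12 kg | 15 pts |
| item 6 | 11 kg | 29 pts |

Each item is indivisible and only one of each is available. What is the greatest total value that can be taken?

Check high-value combinations within 13 kg:
- item 6: weight 11, value 29
- item 3: weight 7, value 25
- item 2: weight 12, value 18
Best: 29 pts.

29 pts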